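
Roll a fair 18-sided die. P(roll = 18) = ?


Favorable outcomes (roll = 18): 1
Total outcomes = 18
P = 1/18 = 0.0556

P = 0.0556


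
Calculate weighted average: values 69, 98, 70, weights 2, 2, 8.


Numerator = 69*2 + 98*2 + 70*8 = 894
Denominator = 2 + 2 + 8 = 12
WM = 894/12 = 74.5000

WM = 74.5000


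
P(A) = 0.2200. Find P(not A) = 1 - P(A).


P(not A) = 1 - 0.2200 = 0.7800

P(not A) = 0.7800


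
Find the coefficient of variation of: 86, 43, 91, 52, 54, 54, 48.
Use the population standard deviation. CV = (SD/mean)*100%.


Mean = 61.1429
SD = 17.7154
CV = (17.7154/61.1429)*100 = 28.9738%

CV = 28.9738%


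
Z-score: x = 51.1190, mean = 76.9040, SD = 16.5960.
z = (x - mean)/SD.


z = (51.1190 - 76.9040)/16.5960
= -25.7850/16.5960
= -1.5537

z = -1.5537


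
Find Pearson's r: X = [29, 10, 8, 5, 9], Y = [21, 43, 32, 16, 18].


Mean X = 12.2000, Mean Y = 26.0000
SD X = 8.565045, SD Y = 10.139033
Cov = -9.800000
r = -9.800000/(8.565045*10.139033) = -0.1128

r = -0.1128


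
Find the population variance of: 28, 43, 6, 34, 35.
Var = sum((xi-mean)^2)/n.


Mean = 29.2000
Squared deviations: 1.4400, 190.4400, 538.2400, 23.0400, 33.6400
Sum = 786.8000
Variance = 786.8000/5 = 157.3600

Variance = 157.3600


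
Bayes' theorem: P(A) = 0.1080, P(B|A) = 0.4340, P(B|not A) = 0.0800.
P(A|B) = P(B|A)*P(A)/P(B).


P(B) = P(B|A)*P(A) + P(B|A')*P(A')
= 0.4340*0.1080 + 0.0800*0.8920
= 0.046872 + 0.071360 = 0.118232
P(A|B) = 0.046872/0.118232 = 0.3964

P(A|B) = 0.3964


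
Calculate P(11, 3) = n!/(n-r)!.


P(11,3) = 11!/8!
= 39916800/40320
= 990

P(11,3) = 990


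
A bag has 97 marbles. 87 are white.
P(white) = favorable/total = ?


P = 87/97 = 0.8969

P = 0.8969


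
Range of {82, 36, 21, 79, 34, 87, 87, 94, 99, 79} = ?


Max = 99, Min = 21
Range = 99 - 21 = 78

Range = 78


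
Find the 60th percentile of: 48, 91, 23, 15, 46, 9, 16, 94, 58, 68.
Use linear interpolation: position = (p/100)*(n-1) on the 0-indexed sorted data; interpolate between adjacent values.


Sorted: 9, 15, 16, 23, 46, 48, 58, 68, 91, 94
n = 10
Index = 60/100 * 9 = 5.4000
Lower = data[5] = 48, Upper = data[6] = 58
P60 = 48 + 0.4000*(10) = 52.0000

P60 = 52.0000


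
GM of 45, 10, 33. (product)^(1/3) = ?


Product = 45 × 10 × 33 = 14850
GM = 14850^(1/3) = 24.5796

GM = 24.5796


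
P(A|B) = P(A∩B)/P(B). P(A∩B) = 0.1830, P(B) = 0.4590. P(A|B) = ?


P(A|B) = 0.1830/0.4590 = 0.3987

P(A|B) = 0.3987


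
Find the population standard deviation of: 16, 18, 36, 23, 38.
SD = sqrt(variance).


Mean = 26.2000
Variance = 83.3600
SD = sqrt(83.3600) = 9.1302

SD = 9.1302


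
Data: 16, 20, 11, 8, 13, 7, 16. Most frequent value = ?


Frequencies: 7:1, 8:1, 11:1, 13:1, 16:2, 20:1
Max frequency = 2
Mode = 16

Mode = 16


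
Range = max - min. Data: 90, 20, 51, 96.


Max = 96, Min = 20
Range = 96 - 20 = 76

Range = 76


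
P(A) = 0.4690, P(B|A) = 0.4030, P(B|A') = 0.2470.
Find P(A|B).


P(B) = P(B|A)*P(A) + P(B|A')*P(A')
= 0.4030*0.4690 + 0.2470*0.5310
= 0.189007 + 0.131157 = 0.320164
P(A|B) = 0.189007/0.320164 = 0.5903

P(A|B) = 0.5903


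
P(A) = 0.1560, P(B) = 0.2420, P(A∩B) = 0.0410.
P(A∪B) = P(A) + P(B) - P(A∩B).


P(A∪B) = 0.1560 + 0.2420 - 0.0410
= 0.3980 - 0.0410
= 0.3570

P(A∪B) = 0.3570


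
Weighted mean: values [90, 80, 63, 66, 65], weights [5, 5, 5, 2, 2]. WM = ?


Numerator = 90*5 + 80*5 + 63*5 + 66*2 + 65*2 = 1427
Denominator = 5 + 5 + 5 + 2 + 2 = 19
WM = 1427/19 = 75.1053

WM = 75.1053


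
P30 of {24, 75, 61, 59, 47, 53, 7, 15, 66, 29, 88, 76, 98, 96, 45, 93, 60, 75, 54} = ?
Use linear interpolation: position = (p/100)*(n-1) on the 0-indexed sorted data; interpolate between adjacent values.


Sorted: 7, 15, 24, 29, 45, 47, 53, 54, 59, 60, 61, 66, 75, 75, 76, 88, 93, 96, 98
n = 19
Index = 30/100 * 18 = 5.4000
Lower = data[5] = 47, Upper = data[6] = 53
P30 = 47 + 0.4000*(6) = 49.4000

P30 = 49.4000


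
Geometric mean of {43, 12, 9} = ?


Product = 43 × 12 × 9 = 4644
GM = 4644^(1/3) = 16.6839

GM = 16.6839


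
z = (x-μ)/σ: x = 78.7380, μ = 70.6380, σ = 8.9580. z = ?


z = (78.7380 - 70.6380)/8.9580
= 8.1000/8.9580
= 0.9042

z = 0.9042


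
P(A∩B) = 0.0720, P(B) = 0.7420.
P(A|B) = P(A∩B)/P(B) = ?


P(A|B) = 0.0720/0.7420 = 0.0970

P(A|B) = 0.0970


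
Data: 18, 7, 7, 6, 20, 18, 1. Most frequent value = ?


Frequencies: 1:1, 6:1, 7:2, 18:2, 20:1
Max frequency = 2
Mode = 7, 18

Mode = 7, 18


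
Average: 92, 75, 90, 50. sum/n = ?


Sum = 92 + 75 + 90 + 50 = 307
n = 4
Mean = 307/4 = 76.7500

Mean = 76.7500


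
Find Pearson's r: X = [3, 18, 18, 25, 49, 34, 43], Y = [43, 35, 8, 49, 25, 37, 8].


Mean X = 27.1429, Mean Y = 29.2857
SD X = 14.788302, SD Y = 15.087500
Cov = -87.040816
r = -87.040816/(14.788302*15.087500) = -0.3901

r = -0.3901


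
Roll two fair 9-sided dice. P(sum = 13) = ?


Total outcomes = 9×9 = 81
Favorable (sum = 13): 6
P = 6/81 = 0.0741

P = 0.0741


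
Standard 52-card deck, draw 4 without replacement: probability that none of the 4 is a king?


P(no kings) = (48/52) × (47/51) × (46/50) × (45/49)
= 0.7187

P = 0.7187


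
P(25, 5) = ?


P(25,5) = 25!/20!
= 15511210043330985984000000/2432902008176640000
= 6375600

P(25,5) = 6375600


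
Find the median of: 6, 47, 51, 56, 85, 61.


Sorted: 6, 47, 51, 56, 61, 85
n = 6 (even)
Middle values: 51 and 56
Median = (51+56)/2 = 53.5000

Median = 53.5000


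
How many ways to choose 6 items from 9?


C(9,6) = 9!/(6! × 3!)
= 362880/(720 × 6)
= 84

C(9,6) = 84


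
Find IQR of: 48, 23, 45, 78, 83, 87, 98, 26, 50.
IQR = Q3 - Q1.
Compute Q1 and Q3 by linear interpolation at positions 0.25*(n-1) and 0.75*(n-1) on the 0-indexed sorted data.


Sorted: 23, 26, 45, 48, 50, 78, 83, 87, 98
Q1 (25th %ile) = 45.0000
Q3 (75th %ile) = 83.0000
IQR = 83.0000 - 45.0000 = 38.0000

IQR = 38.0000


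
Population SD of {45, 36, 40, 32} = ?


Mean = 38.2500
Variance = 23.1875
SD = sqrt(23.1875) = 4.8153

SD = 4.8153


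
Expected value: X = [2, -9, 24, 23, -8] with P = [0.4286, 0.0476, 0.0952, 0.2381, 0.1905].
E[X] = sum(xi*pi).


E[X] = 2*0.4286 - 9*0.0476 + 24*0.0952 + 23*0.2381 - 8*0.1905
= 0.8572 - 0.4284 + 2.2848 + 5.4763 - 1.5240
= 6.6659

E[X] = 6.6659


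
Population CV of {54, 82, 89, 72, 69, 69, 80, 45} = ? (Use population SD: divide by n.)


Mean = 70.0000
SD = 13.6565
CV = (13.6565/70.0000)*100 = 19.5093%

CV = 19.5093%


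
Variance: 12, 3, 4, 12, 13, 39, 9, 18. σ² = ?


Mean = 13.7500
Squared deviations: 3.0625, 115.5625, 95.0625, 3.0625, 0.5625, 637.5625, 22.5625, 18.0625
Sum = 895.5000
Variance = 895.5000/8 = 111.9375

Variance = 111.9375


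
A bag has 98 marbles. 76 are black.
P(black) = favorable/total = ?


P = 76/98 = 0.7755

P = 0.7755


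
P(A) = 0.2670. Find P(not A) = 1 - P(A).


P(not A) = 1 - 0.2670 = 0.7330

P(not A) = 0.7330


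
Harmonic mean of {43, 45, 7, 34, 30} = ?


Sum of reciprocals = 1/43 + 1/45 + 1/7 + 1/34 + 1/30 = 0.251080
HM = 5/0.251080 = 19.9139

HM = 19.9139


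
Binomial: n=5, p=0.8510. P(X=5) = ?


C(5,5) = 1
p^5 = 0.446321
(1-p)^0 = 1.000000
P = 1 * 0.446321 * 1.000000 = 0.4463

P(X=5) = 0.4463


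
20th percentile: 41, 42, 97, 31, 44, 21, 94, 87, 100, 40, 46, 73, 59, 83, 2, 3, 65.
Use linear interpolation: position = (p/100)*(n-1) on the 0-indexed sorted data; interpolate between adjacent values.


Sorted: 2, 3, 21, 31, 40, 41, 42, 44, 46, 59, 65, 73, 83, 87, 94, 97, 100
n = 17
Index = 20/100 * 16 = 3.2000
Lower = data[3] = 31, Upper = data[4] = 40
P20 = 31 + 0.2000*(9) = 32.8000

P20 = 32.8000


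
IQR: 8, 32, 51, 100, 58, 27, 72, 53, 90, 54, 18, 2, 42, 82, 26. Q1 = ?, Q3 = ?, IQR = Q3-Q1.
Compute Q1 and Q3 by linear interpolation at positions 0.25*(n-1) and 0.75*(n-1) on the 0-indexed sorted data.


Sorted: 2, 8, 18, 26, 27, 32, 42, 51, 53, 54, 58, 72, 82, 90, 100
Q1 (25th %ile) = 26.5000
Q3 (75th %ile) = 65.0000
IQR = 65.0000 - 26.5000 = 38.5000

IQR = 38.5000


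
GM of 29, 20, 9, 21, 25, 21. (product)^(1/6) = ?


Product = 29 × 20 × 9 × 21 × 25 × 21 = 57550500
GM = 57550500^(1/6) = 19.6490

GM = 19.6490


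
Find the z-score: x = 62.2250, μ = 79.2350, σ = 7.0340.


z = (62.2250 - 79.2350)/7.0340
= -17.0100/7.0340
= -2.4183

z = -2.4183


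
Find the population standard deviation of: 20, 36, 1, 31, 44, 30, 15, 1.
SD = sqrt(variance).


Mean = 22.2500
Variance = 219.9375
SD = sqrt(219.9375) = 14.8303

SD = 14.8303


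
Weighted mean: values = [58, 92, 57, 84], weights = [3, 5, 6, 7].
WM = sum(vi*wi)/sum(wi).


Numerator = 58*3 + 92*5 + 57*6 + 84*7 = 1564
Denominator = 3 + 5 + 6 + 7 = 21
WM = 1564/21 = 74.4762

WM = 74.4762


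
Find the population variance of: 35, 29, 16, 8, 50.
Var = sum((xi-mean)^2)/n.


Mean = 27.6000
Squared deviations: 54.7600, 1.9600, 134.5600, 384.1600, 501.7600
Sum = 1077.2000
Variance = 1077.2000/5 = 215.4400

Variance = 215.4400


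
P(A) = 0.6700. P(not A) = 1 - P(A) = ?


P(not A) = 1 - 0.6700 = 0.3300

P(not A) = 0.3300


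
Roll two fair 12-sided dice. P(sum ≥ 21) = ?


Total outcomes = 12×12 = 144
Favorable (sum ≥ 21): 10
P = 10/144 = 0.0694

P = 0.0694


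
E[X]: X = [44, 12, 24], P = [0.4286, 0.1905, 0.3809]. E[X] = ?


E[X] = 44*0.4286 + 12*0.1905 + 24*0.3809
= 18.8584 + 2.2860 + 9.1416
= 30.2860

E[X] = 30.2860


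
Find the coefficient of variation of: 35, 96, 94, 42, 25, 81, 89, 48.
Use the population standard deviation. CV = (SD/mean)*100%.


Mean = 63.7500
SD = 27.2477
CV = (27.2477/63.7500)*100 = 42.7415%

CV = 42.7415%


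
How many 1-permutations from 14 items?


P(14,1) = 14!/13!
= 87178291200/6227020800
= 14

P(14,1) = 14


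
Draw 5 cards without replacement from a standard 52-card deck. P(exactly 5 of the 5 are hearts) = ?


Hypergeometric: P(X=5) = C(13,5)·C(39,0) / C(52,5)
= 1287 × 1 / 2598960
= 1287/2598960 = 0.0005

P = 0.0005


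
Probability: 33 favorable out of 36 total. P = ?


P = 33/36 = 0.9167

P = 0.9167


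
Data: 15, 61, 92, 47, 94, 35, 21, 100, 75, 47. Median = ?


Sorted: 15, 21, 35, 47, 47, 61, 75, 92, 94, 100
n = 10 (even)
Middle values: 47 and 61
Median = (47+61)/2 = 54.0000

Median = 54.0000


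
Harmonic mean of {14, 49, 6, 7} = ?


Sum of reciprocals = 1/14 + 1/49 + 1/6 + 1/7 = 0.401361
HM = 4/0.401361 = 9.9661

HM = 9.9661


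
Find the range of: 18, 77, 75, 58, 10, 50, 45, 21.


Max = 77, Min = 10
Range = 77 - 10 = 67

Range = 67


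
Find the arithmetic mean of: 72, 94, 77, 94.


Sum = 72 + 94 + 77 + 94 = 337
n = 4
Mean = 337/4 = 84.2500

Mean = 84.2500


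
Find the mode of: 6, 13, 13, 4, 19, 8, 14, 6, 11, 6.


Frequencies: 4:1, 6:3, 8:1, 11:1, 13:2, 14:1, 19:1
Max frequency = 3
Mode = 6

Mode = 6


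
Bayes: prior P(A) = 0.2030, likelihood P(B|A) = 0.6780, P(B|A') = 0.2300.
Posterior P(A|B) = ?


P(B) = P(B|A)*P(A) + P(B|A')*P(A')
= 0.6780*0.2030 + 0.2300*0.7970
= 0.137634 + 0.183310 = 0.320944
P(A|B) = 0.137634/0.320944 = 0.4288

P(A|B) = 0.4288


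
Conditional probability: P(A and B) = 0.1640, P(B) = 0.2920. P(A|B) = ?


P(A|B) = 0.1640/0.2920 = 0.5616

P(A|B) = 0.5616


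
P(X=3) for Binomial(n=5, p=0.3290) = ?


C(5,3) = 10
p^3 = 0.035611
(1-p)^2 = 0.450241
P = 10 * 0.035611 * 0.450241 = 0.1603

P(X=3) = 0.1603


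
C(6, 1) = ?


C(6,1) = 6!/(1! × 5!)
= 720/(1 × 120)
= 6

C(6,1) = 6


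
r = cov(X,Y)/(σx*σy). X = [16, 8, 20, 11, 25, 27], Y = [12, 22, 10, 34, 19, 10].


Mean X = 17.8333, Mean Y = 17.8333
SD X = 6.914156, SD Y = 8.532617
Cov = -36.861111
r = -36.861111/(6.914156*8.532617) = -0.6248

r = -0.6248


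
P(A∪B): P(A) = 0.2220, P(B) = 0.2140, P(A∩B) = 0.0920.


P(A∪B) = 0.2220 + 0.2140 - 0.0920
= 0.4360 - 0.0920
= 0.3440

P(A∪B) = 0.3440


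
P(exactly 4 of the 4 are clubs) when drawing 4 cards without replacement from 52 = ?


Hypergeometric: P(X=4) = C(13,4)·C(39,0) / C(52,4)
= 715 × 1 / 270725
= 715/270725 = 0.0026

P = 0.0026


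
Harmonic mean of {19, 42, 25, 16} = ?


Sum of reciprocals = 1/19 + 1/42 + 1/25 + 1/16 = 0.178941
HM = 4/0.178941 = 22.3537

HM = 22.3537


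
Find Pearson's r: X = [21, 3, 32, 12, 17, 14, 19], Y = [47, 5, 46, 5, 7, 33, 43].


Mean X = 16.8571, Mean Y = 26.5714
SD X = 8.236306, SD Y = 18.592296
Cov = 113.795918
r = 113.795918/(8.236306*18.592296) = 0.7431

r = 0.7431


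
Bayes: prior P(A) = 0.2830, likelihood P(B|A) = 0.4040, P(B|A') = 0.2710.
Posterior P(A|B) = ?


P(B) = P(B|A)*P(A) + P(B|A')*P(A')
= 0.4040*0.2830 + 0.2710*0.7170
= 0.114332 + 0.194307 = 0.308639
P(A|B) = 0.114332/0.308639 = 0.3704

P(A|B) = 0.3704


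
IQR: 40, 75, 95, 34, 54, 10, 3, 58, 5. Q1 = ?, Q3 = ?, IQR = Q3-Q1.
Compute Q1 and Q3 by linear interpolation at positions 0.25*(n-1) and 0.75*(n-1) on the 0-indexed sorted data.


Sorted: 3, 5, 10, 34, 40, 54, 58, 75, 95
Q1 (25th %ile) = 10.0000
Q3 (75th %ile) = 58.0000
IQR = 58.0000 - 10.0000 = 48.0000

IQR = 48.0000


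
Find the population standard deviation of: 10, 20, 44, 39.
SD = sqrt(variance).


Mean = 28.2500
Variance = 191.1875
SD = sqrt(191.1875) = 13.8271

SD = 13.8271


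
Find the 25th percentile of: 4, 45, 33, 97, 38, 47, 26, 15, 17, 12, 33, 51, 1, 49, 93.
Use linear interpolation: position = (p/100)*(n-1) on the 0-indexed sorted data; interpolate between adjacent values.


Sorted: 1, 4, 12, 15, 17, 26, 33, 33, 38, 45, 47, 49, 51, 93, 97
n = 15
Index = 25/100 * 14 = 3.5000
Lower = data[3] = 15, Upper = data[4] = 17
P25 = 15 + 0.5000*(2) = 16.0000

P25 = 16.0000


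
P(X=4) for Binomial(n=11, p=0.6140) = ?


C(11,4) = 330
p^4 = 0.142126
(1-p)^7 = 0.001277
P = 330 * 0.142126 * 0.001277 = 0.0599

P(X=4) = 0.0599


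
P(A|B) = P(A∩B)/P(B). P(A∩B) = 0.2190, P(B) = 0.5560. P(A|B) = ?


P(A|B) = 0.2190/0.5560 = 0.3939

P(A|B) = 0.3939


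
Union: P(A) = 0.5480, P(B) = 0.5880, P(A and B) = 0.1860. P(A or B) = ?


P(A∪B) = 0.5480 + 0.5880 - 0.1860
= 1.1360 - 0.1860
= 0.9500

P(A∪B) = 0.9500


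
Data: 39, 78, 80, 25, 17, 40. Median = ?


Sorted: 17, 25, 39, 40, 78, 80
n = 6 (even)
Middle values: 39 and 40
Median = (39+40)/2 = 39.5000

Median = 39.5000


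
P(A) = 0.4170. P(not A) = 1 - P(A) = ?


P(not A) = 1 - 0.4170 = 0.5830

P(not A) = 0.5830


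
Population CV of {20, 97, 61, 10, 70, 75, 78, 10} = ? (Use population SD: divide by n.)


Mean = 52.6250
SD = 31.9841
CV = (31.9841/52.6250)*100 = 60.7774%

CV = 60.7774%


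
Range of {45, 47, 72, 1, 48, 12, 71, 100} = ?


Max = 100, Min = 1
Range = 100 - 1 = 99

Range = 99


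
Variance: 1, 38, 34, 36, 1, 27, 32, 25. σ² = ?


Mean = 24.2500
Squared deviations: 540.5625, 189.0625, 95.0625, 138.0625, 540.5625, 7.5625, 60.0625, 0.5625
Sum = 1571.5000
Variance = 1571.5000/8 = 196.4375

Variance = 196.4375


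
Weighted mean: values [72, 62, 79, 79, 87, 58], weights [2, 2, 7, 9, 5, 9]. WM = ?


Numerator = 72*2 + 62*2 + 79*7 + 79*9 + 87*5 + 58*9 = 2489
Denominator = 2 + 2 + 7 + 9 + 5 + 9 = 34
WM = 2489/34 = 73.2059

WM = 73.2059


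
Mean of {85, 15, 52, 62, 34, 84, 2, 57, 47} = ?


Sum = 85 + 15 + 52 + 62 + 34 + 84 + 2 + 57 + 47 = 438
n = 9
Mean = 438/9 = 48.6667

Mean = 48.6667


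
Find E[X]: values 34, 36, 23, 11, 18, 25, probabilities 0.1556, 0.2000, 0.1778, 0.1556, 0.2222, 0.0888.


E[X] = 34*0.1556 + 36*0.2000 + 23*0.1778 + 11*0.1556 + 18*0.2222 + 25*0.0888
= 5.2904 + 7.2000 + 4.0894 + 1.7116 + 3.9996 + 2.2200
= 24.5110

E[X] = 24.5110


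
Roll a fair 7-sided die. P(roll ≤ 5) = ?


Favorable outcomes (roll ≤ 5): 5
Total outcomes = 7
P = 5/7 = 0.7143

P = 0.7143


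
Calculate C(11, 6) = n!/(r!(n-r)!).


C(11,6) = 11!/(6! × 5!)
= 39916800/(720 × 120)
= 462

C(11,6) = 462


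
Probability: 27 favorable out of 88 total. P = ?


P = 27/88 = 0.3068

P = 0.3068


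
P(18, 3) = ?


P(18,3) = 18!/15!
= 6402373705728000/1307674368000
= 4896

P(18,3) = 4896


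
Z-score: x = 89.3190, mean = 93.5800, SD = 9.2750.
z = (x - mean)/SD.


z = (89.3190 - 93.5800)/9.2750
= -4.2610/9.2750
= -0.4594

z = -0.4594


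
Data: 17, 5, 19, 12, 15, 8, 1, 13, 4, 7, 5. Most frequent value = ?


Frequencies: 1:1, 4:1, 5:2, 7:1, 8:1, 12:1, 13:1, 15:1, 17:1, 19:1
Max frequency = 2
Mode = 5

Mode = 5


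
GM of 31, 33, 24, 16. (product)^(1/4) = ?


Product = 31 × 33 × 24 × 16 = 392832
GM = 392832^(1/4) = 25.0352

GM = 25.0352


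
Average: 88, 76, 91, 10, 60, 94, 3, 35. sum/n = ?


Sum = 88 + 76 + 91 + 10 + 60 + 94 + 3 + 35 = 457
n = 8
Mean = 457/8 = 57.1250

Mean = 57.1250


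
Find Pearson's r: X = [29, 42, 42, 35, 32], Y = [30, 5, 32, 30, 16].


Mean X = 36.0000, Mean Y = 22.6000
SD X = 5.253570, SD Y = 10.499524
Cov = -16.400000
r = -16.400000/(5.253570*10.499524) = -0.2973

r = -0.2973


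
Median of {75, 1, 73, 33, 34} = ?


Sorted: 1, 33, 34, 73, 75
n = 5 (odd)
Middle value = 34

Median = 34


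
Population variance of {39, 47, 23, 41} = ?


Mean = 37.5000
Squared deviations: 2.2500, 90.2500, 210.2500, 12.2500
Sum = 315.0000
Variance = 315.0000/4 = 78.7500

Variance = 78.7500


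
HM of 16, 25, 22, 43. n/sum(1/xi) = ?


Sum of reciprocals = 1/16 + 1/25 + 1/22 + 1/43 = 0.171210
HM = 4/0.171210 = 23.3631

HM = 23.3631


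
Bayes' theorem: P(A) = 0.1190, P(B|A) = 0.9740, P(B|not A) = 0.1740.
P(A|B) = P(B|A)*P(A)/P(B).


P(B) = P(B|A)*P(A) + P(B|A')*P(A')
= 0.9740*0.1190 + 0.1740*0.8810
= 0.115906 + 0.153294 = 0.269200
P(A|B) = 0.115906/0.269200 = 0.4306

P(A|B) = 0.4306


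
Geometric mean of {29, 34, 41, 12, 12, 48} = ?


Product = 29 × 34 × 41 × 12 × 12 × 48 = 279424512
GM = 279424512^(1/6) = 25.5688

GM = 25.5688


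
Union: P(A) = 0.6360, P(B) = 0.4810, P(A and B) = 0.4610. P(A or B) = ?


P(A∪B) = 0.6360 + 0.4810 - 0.4610
= 1.1170 - 0.4610
= 0.6560

P(A∪B) = 0.6560


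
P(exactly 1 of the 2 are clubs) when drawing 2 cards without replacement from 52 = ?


Hypergeometric: P(X=1) = C(13,1)·C(39,1) / C(52,2)
= 13 × 39 / 1326
= 507/1326 = 0.3824

P = 0.3824


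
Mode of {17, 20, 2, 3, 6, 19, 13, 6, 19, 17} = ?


Frequencies: 2:1, 3:1, 6:2, 13:1, 17:2, 19:2, 20:1
Max frequency = 2
Mode = 6, 17, 19

Mode = 6, 17, 19


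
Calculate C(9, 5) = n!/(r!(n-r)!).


C(9,5) = 9!/(5! × 4!)
= 362880/(120 × 24)
= 126

C(9,5) = 126


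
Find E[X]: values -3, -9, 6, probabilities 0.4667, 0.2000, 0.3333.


E[X] = -3*0.4667 - 9*0.2000 + 6*0.3333
= -1.4001 - 1.8000 + 1.9998
= -1.2003

E[X] = -1.2003


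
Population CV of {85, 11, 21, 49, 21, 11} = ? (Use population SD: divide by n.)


Mean = 33.0000
SD = 26.5079
CV = (26.5079/33.0000)*100 = 80.3268%

CV = 80.3268%


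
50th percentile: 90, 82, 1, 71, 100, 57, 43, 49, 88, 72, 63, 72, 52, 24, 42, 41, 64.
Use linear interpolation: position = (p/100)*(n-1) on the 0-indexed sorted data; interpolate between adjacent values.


Sorted: 1, 24, 41, 42, 43, 49, 52, 57, 63, 64, 71, 72, 72, 82, 88, 90, 100
n = 17
Index = 50/100 * 16 = 8.0000
Lower = data[8] = 63, Upper = data[9] = 64
P50 = 63 + 0*(1) = 63.0000

P50 = 63.0000


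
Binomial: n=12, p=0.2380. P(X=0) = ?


C(12,0) = 1
p^0 = 1.000000
(1-p)^12 = 0.038323
P = 1 * 1.000000 * 0.038323 = 0.0383

P(X=0) = 0.0383


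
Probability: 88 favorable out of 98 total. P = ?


P = 88/98 = 0.8980

P = 0.8980


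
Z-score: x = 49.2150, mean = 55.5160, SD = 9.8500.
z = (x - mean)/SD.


z = (49.2150 - 55.5160)/9.8500
= -6.3010/9.8500
= -0.6397

z = -0.6397


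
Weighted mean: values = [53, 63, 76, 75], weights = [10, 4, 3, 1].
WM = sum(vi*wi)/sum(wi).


Numerator = 53*10 + 63*4 + 76*3 + 75*1 = 1085
Denominator = 10 + 4 + 3 + 1 = 18
WM = 1085/18 = 60.2778

WM = 60.2778


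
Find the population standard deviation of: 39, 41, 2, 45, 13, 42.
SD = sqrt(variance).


Mean = 30.3333
Variance = 273.8889
SD = sqrt(273.8889) = 16.5496

SD = 16.5496


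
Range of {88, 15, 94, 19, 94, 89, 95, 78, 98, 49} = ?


Max = 98, Min = 15
Range = 98 - 15 = 83

Range = 83


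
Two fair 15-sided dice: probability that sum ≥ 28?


Total outcomes = 15×15 = 225
Favorable (sum ≥ 28): 6
P = 6/225 = 0.0267

P = 0.0267


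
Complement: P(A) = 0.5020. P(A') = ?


P(not A) = 1 - 0.5020 = 0.4980

P(not A) = 0.4980


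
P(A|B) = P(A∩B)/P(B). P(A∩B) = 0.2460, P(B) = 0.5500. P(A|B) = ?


P(A|B) = 0.2460/0.5500 = 0.4473

P(A|B) = 0.4473


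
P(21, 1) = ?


P(21,1) = 21!/20!
= 51090942171709440000/2432902008176640000
= 21

P(21,1) = 21


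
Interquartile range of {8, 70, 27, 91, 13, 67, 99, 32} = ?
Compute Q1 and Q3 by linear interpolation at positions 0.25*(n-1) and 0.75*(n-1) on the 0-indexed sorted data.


Sorted: 8, 13, 27, 32, 67, 70, 91, 99
Q1 (25th %ile) = 23.5000
Q3 (75th %ile) = 75.2500
IQR = 75.2500 - 23.5000 = 51.7500

IQR = 51.7500


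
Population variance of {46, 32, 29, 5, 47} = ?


Mean = 31.8000
Squared deviations: 201.6400, 0.0400, 7.8400, 718.2400, 231.0400
Sum = 1158.8000
Variance = 1158.8000/5 = 231.7600

Variance = 231.7600


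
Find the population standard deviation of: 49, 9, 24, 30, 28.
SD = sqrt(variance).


Mean = 28.0000
Variance = 164.4000
SD = sqrt(164.4000) = 12.8219

SD = 12.8219


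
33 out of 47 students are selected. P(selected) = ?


P = 33/47 = 0.7021

P = 0.7021


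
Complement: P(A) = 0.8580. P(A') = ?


P(not A) = 1 - 0.8580 = 0.1420

P(not A) = 0.1420


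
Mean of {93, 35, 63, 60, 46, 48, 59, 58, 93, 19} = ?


Sum = 93 + 35 + 63 + 60 + 46 + 48 + 59 + 58 + 93 + 19 = 574
n = 10
Mean = 574/10 = 57.4000

Mean = 57.4000


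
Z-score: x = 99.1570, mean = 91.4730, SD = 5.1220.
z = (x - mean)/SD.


z = (99.1570 - 91.4730)/5.1220
= 7.6840/5.1220
= 1.5002

z = 1.5002


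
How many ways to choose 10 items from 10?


C(10,10) = 10!/(10! × 0!)
= 3628800/(3628800 × 1)
= 1

C(10,10) = 1


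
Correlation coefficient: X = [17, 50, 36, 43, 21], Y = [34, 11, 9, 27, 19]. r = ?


Mean X = 33.4000, Mean Y = 20.0000
SD X = 12.626955, SD Y = 9.465728
Cov = -65.600000
r = -65.600000/(12.626955*9.465728) = -0.5488

r = -0.5488


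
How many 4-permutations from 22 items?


P(22,4) = 22!/18!
= 1124000727777607680000/6402373705728000
= 175560

P(22,4) = 175560


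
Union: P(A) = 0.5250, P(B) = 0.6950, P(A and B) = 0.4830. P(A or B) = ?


P(A∪B) = 0.5250 + 0.6950 - 0.4830
= 1.2200 - 0.4830
= 0.7370

P(A∪B) = 0.7370


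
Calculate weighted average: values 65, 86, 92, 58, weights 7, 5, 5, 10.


Numerator = 65*7 + 86*5 + 92*5 + 58*10 = 1925
Denominator = 7 + 5 + 5 + 10 = 27
WM = 1925/27 = 71.2963

WM = 71.2963


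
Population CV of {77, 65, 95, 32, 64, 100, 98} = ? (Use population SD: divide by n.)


Mean = 75.8571
SD = 22.7497
CV = (22.7497/75.8571)*100 = 29.9903%

CV = 29.9903%


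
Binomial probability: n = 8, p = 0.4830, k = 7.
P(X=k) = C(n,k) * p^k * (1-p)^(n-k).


C(8,7) = 8
p^7 = 0.006132
(1-p)^1 = 0.517000
P = 8 * 0.006132 * 0.517000 = 0.0254

P(X=7) = 0.0254


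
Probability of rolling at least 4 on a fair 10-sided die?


Favorable outcomes (roll ≥ 4): 7
Total outcomes = 10
P = 7/10 = 0.7000

P = 0.7000


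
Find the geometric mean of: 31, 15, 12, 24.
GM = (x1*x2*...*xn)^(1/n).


Product = 31 × 15 × 12 × 24 = 133920
GM = 133920^(1/4) = 19.1298

GM = 19.1298


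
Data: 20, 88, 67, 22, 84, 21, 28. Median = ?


Sorted: 20, 21, 22, 28, 67, 84, 88
n = 7 (odd)
Middle value = 28

Median = 28


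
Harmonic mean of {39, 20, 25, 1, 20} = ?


Sum of reciprocals = 1/39 + 1/20 + 1/25 + 1/1 + 1/20 = 1.165641
HM = 5/1.165641 = 4.2895

HM = 4.2895


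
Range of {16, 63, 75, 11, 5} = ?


Max = 75, Min = 5
Range = 75 - 5 = 70

Range = 70


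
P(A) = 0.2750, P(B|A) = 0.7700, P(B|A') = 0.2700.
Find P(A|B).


P(B) = P(B|A)*P(A) + P(B|A')*P(A')
= 0.7700*0.2750 + 0.2700*0.7250
= 0.211750 + 0.195750 = 0.407500
P(A|B) = 0.211750/0.407500 = 0.5196

P(A|B) = 0.5196


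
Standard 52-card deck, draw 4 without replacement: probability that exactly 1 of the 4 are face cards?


Hypergeometric: P(X=1) = C(12,1)·C(40,3) / C(52,4)
= 12 × 9880 / 270725
= 118560/270725 = 0.4379

P = 0.4379


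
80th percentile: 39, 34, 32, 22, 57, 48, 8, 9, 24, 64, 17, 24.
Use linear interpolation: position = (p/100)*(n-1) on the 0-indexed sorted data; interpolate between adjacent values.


Sorted: 8, 9, 17, 22, 24, 24, 32, 34, 39, 48, 57, 64
n = 12
Index = 80/100 * 11 = 8.8000
Lower = data[8] = 39, Upper = data[9] = 48
P80 = 39 + 0.8000*(9) = 46.2000

P80 = 46.2000


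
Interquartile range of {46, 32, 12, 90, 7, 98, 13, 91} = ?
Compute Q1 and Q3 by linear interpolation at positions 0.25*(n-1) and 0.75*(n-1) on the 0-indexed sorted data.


Sorted: 7, 12, 13, 32, 46, 90, 91, 98
Q1 (25th %ile) = 12.7500
Q3 (75th %ile) = 90.2500
IQR = 90.2500 - 12.7500 = 77.5000

IQR = 77.5000


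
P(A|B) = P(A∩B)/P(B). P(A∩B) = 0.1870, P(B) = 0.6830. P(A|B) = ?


P(A|B) = 0.1870/0.6830 = 0.2738

P(A|B) = 0.2738


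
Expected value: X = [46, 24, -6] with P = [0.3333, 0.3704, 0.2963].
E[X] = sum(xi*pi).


E[X] = 46*0.3333 + 24*0.3704 - 6*0.2963
= 15.3318 + 8.8896 - 1.7778
= 22.4436

E[X] = 22.4436


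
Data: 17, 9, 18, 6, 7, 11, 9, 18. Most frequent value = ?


Frequencies: 6:1, 7:1, 9:2, 11:1, 17:1, 18:2
Max frequency = 2
Mode = 9, 18

Mode = 9, 18


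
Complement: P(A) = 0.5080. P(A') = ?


P(not A) = 1 - 0.5080 = 0.4920

P(not A) = 0.4920


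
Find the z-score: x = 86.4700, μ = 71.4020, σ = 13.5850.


z = (86.4700 - 71.4020)/13.5850
= 15.0680/13.5850
= 1.1092

z = 1.1092


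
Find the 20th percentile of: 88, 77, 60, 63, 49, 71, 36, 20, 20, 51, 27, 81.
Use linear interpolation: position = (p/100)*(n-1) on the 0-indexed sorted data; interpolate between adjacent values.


Sorted: 20, 20, 27, 36, 49, 51, 60, 63, 71, 77, 81, 88
n = 12
Index = 20/100 * 11 = 2.2000
Lower = data[2] = 27, Upper = data[3] = 36
P20 = 27 + 0.2000*(9) = 28.8000

P20 = 28.8000


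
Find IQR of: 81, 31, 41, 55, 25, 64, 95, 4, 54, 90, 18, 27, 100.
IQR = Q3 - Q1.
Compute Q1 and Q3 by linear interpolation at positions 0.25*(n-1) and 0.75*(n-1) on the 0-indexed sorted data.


Sorted: 4, 18, 25, 27, 31, 41, 54, 55, 64, 81, 90, 95, 100
Q1 (25th %ile) = 27.0000
Q3 (75th %ile) = 81.0000
IQR = 81.0000 - 27.0000 = 54.0000

IQR = 54.0000


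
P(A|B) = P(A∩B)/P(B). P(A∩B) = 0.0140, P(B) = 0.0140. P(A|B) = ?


P(A|B) = 0.0140/0.0140 = 1.0000

P(A|B) = 1.0000


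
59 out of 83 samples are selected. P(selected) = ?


P = 59/83 = 0.7108

P = 0.7108


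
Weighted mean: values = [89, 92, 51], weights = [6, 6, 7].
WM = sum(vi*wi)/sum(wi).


Numerator = 89*6 + 92*6 + 51*7 = 1443
Denominator = 6 + 6 + 7 = 19
WM = 1443/19 = 75.9474

WM = 75.9474


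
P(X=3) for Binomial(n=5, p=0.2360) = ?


C(5,3) = 10
p^3 = 0.013144
(1-p)^2 = 0.583696
P = 10 * 0.013144 * 0.583696 = 0.0767

P(X=3) = 0.0767


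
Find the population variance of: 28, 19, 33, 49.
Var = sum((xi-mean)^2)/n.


Mean = 32.2500
Squared deviations: 18.0625, 175.5625, 0.5625, 280.5625
Sum = 474.7500
Variance = 474.7500/4 = 118.6875

Variance = 118.6875


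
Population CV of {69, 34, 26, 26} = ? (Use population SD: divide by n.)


Mean = 38.7500
SD = 17.7676
CV = (17.7676/38.7500)*100 = 45.8519%

CV = 45.8519%


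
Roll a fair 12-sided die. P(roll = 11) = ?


Favorable outcomes (roll = 11): 1
Total outcomes = 12
P = 1/12 = 0.0833

P = 0.0833


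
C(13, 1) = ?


C(13,1) = 13!/(1! × 12!)
= 6227020800/(1 × 479001600)
= 13

C(13,1) = 13


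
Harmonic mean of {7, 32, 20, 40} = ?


Sum of reciprocals = 1/7 + 1/32 + 1/20 + 1/40 = 0.249107
HM = 4/0.249107 = 16.0573

HM = 16.0573


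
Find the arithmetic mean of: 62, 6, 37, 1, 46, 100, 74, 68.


Sum = 62 + 6 + 37 + 1 + 46 + 100 + 74 + 68 = 394
n = 8
Mean = 394/8 = 49.2500

Mean = 49.2500


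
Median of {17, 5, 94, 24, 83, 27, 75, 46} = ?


Sorted: 5, 17, 24, 27, 46, 75, 83, 94
n = 8 (even)
Middle values: 27 and 46
Median = (27+46)/2 = 36.5000

Median = 36.5000


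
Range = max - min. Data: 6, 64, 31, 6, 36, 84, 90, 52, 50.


Max = 90, Min = 6
Range = 90 - 6 = 84

Range = 84


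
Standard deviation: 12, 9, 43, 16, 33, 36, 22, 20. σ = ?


Mean = 23.8750
Variance = 129.8594
SD = sqrt(129.8594) = 11.3956

SD = 11.3956


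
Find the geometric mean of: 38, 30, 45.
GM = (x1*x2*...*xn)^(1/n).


Product = 38 × 30 × 45 = 51300
GM = 51300^(1/3) = 37.1569

GM = 37.1569


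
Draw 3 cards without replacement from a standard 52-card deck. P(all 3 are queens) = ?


P(all queens) = (4/52) × (3/51) × (2/50)
= 0.0002

P = 0.0002


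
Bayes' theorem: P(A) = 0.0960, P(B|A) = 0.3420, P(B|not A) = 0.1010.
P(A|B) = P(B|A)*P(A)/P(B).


P(B) = P(B|A)*P(A) + P(B|A')*P(A')
= 0.3420*0.0960 + 0.1010*0.9040
= 0.032832 + 0.091304 = 0.124136
P(A|B) = 0.032832/0.124136 = 0.2645

P(A|B) = 0.2645


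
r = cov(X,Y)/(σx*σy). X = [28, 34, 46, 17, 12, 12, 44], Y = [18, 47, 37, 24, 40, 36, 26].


Mean X = 27.5714, Mean Y = 32.5714
SD X = 13.350839, SD Y = 9.439388
Cov = -2.612245
r = -2.612245/(13.350839*9.439388) = -0.0207

r = -0.0207


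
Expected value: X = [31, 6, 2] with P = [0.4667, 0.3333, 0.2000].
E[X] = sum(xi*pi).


E[X] = 31*0.4667 + 6*0.3333 + 2*0.2000
= 14.4677 + 1.9998 + 0.4000
= 16.8675

E[X] = 16.8675


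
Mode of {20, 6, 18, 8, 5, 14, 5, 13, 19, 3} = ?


Frequencies: 3:1, 5:2, 6:1, 8:1, 13:1, 14:1, 18:1, 19:1, 20:1
Max frequency = 2
Mode = 5

Mode = 5


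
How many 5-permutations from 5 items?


P(5,5) = 5!/0!
= 120/1
= 120

P(5,5) = 120


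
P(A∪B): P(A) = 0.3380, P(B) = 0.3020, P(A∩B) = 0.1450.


P(A∪B) = 0.3380 + 0.3020 - 0.1450
= 0.6400 - 0.1450
= 0.4950

P(A∪B) = 0.4950


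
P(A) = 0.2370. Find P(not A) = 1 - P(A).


P(not A) = 1 - 0.2370 = 0.7630

P(not A) = 0.7630


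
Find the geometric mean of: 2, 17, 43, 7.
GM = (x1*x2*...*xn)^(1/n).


Product = 2 × 17 × 43 × 7 = 10234
GM = 10234^(1/4) = 10.0580

GM = 10.0580


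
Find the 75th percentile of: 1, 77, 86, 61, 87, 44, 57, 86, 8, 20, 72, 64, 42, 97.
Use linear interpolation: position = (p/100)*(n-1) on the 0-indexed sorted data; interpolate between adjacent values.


Sorted: 1, 8, 20, 42, 44, 57, 61, 64, 72, 77, 86, 86, 87, 97
n = 14
Index = 75/100 * 13 = 9.7500
Lower = data[9] = 77, Upper = data[10] = 86
P75 = 77 + 0.7500*(9) = 83.7500

P75 = 83.7500


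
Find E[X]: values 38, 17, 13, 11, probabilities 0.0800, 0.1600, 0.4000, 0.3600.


E[X] = 38*0.0800 + 17*0.1600 + 13*0.4000 + 11*0.3600
= 3.0400 + 2.7200 + 5.2000 + 3.9600
= 14.9200

E[X] = 14.9200


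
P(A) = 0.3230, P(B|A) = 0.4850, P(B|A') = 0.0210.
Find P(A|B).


P(B) = P(B|A)*P(A) + P(B|A')*P(A')
= 0.4850*0.3230 + 0.0210*0.6770
= 0.156655 + 0.014217 = 0.170872
P(A|B) = 0.156655/0.170872 = 0.9168

P(A|B) = 0.9168


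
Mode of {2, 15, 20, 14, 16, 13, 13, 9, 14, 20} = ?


Frequencies: 2:1, 9:1, 13:2, 14:2, 15:1, 16:1, 20:2
Max frequency = 2
Mode = 13, 14, 20

Mode = 13, 14, 20


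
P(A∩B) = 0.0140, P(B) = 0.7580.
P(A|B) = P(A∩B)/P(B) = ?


P(A|B) = 0.0140/0.7580 = 0.0185

P(A|B) = 0.0185


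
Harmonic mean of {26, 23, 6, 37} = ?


Sum of reciprocals = 1/26 + 1/23 + 1/6 + 1/37 = 0.275633
HM = 4/0.275633 = 14.5120

HM = 14.5120


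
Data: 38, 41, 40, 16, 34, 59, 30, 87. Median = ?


Sorted: 16, 30, 34, 38, 40, 41, 59, 87
n = 8 (even)
Middle values: 38 and 40
Median = (38+40)/2 = 39.0000

Median = 39.0000


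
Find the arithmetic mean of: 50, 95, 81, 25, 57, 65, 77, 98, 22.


Sum = 50 + 95 + 81 + 25 + 57 + 65 + 77 + 98 + 22 = 570
n = 9
Mean = 570/9 = 63.3333

Mean = 63.3333


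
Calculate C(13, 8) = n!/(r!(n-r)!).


C(13,8) = 13!/(8! × 5!)
= 6227020800/(40320 × 120)
= 1287

C(13,8) = 1287


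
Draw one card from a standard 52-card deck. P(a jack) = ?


4 jacks in 52 cards
P = 4/52 = 0.0769

P = 0.0769


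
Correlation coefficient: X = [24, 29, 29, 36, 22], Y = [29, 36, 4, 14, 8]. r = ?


Mean X = 28.0000, Mean Y = 18.2000
SD X = 4.857983, SD Y = 12.302845
Cov = -2.400000
r = -2.400000/(4.857983*12.302845) = -0.0402

r = -0.0402


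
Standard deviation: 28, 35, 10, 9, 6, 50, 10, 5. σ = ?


Mean = 19.1250
Variance = 240.6094
SD = sqrt(240.6094) = 15.5116

SD = 15.5116


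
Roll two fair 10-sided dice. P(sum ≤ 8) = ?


Total outcomes = 10×10 = 100
Favorable (sum ≤ 8): 28
P = 28/100 = 0.2800

P = 0.2800


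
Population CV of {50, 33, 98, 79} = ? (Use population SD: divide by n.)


Mean = 65.0000
SD = 25.1694
CV = (25.1694/65.0000)*100 = 38.7222%

CV = 38.7222%


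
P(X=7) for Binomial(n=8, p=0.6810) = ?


C(8,7) = 8
p^7 = 0.067925
(1-p)^1 = 0.319000
P = 8 * 0.067925 * 0.319000 = 0.1733

P(X=7) = 0.1733


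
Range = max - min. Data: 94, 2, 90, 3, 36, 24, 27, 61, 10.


Max = 94, Min = 2
Range = 94 - 2 = 92

Range = 92


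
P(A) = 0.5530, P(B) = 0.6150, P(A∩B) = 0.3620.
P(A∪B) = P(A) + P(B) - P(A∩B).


P(A∪B) = 0.5530 + 0.6150 - 0.3620
= 1.1680 - 0.3620
= 0.8060

P(A∪B) = 0.8060


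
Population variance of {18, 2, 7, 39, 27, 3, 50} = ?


Mean = 20.8571
Squared deviations: 8.1633, 355.5918, 192.0204, 329.1633, 37.7347, 318.8776, 849.3061
Sum = 2090.8571
Variance = 2090.8571/7 = 298.6939

Variance = 298.6939


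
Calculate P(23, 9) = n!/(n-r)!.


P(23,9) = 23!/14!
= 25852016738884976640000/87178291200
= 296541907200

P(23,9) = 296541907200


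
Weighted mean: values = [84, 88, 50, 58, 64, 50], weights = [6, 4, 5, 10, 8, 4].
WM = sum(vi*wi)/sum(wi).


Numerator = 84*6 + 88*4 + 50*5 + 58*10 + 64*8 + 50*4 = 2398
Denominator = 6 + 4 + 5 + 10 + 8 + 4 = 37
WM = 2398/37 = 64.8108

WM = 64.8108


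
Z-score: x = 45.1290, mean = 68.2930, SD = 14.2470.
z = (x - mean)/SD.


z = (45.1290 - 68.2930)/14.2470
= -23.1640/14.2470
= -1.6259

z = -1.6259


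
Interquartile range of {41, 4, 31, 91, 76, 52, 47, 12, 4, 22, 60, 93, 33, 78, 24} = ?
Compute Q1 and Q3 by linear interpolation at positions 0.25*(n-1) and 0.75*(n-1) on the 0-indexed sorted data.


Sorted: 4, 4, 12, 22, 24, 31, 33, 41, 47, 52, 60, 76, 78, 91, 93
Q1 (25th %ile) = 23.0000
Q3 (75th %ile) = 68.0000
IQR = 68.0000 - 23.0000 = 45.0000

IQR = 45.0000


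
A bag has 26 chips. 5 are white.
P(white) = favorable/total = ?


P = 5/26 = 0.1923

P = 0.1923


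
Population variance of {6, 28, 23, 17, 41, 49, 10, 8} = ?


Mean = 22.7500
Squared deviations: 280.5625, 27.5625, 0.0625, 33.0625, 333.0625, 689.0625, 162.5625, 217.5625
Sum = 1743.5000
Variance = 1743.5000/8 = 217.9375

Variance = 217.9375


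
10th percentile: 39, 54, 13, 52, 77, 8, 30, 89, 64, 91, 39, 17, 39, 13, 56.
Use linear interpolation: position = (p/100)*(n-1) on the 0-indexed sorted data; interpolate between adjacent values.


Sorted: 8, 13, 13, 17, 30, 39, 39, 39, 52, 54, 56, 64, 77, 89, 91
n = 15
Index = 10/100 * 14 = 1.4000
Lower = data[1] = 13, Upper = data[2] = 13
P10 = 13 + 0.4000*(0) = 13.0000

P10 = 13.0000


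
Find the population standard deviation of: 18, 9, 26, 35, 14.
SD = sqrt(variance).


Mean = 20.4000
Variance = 84.2400
SD = sqrt(84.2400) = 9.1782

SD = 9.1782


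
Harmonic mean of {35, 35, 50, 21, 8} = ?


Sum of reciprocals = 1/35 + 1/35 + 1/50 + 1/21 + 1/8 = 0.249762
HM = 5/0.249762 = 20.0191

HM = 20.0191


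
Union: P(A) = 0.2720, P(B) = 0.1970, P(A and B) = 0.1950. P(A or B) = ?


P(A∪B) = 0.2720 + 0.1970 - 0.1950
= 0.4690 - 0.1950
= 0.2740

P(A∪B) = 0.2740


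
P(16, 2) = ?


P(16,2) = 16!/14!
= 20922789888000/87178291200
= 240

P(16,2) = 240


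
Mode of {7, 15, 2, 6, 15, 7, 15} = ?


Frequencies: 2:1, 6:1, 7:2, 15:3
Max frequency = 3
Mode = 15

Mode = 15


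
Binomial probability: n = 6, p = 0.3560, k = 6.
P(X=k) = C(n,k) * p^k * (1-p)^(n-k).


C(6,6) = 1
p^6 = 0.002036
(1-p)^0 = 1.000000
P = 1 * 0.002036 * 1.000000 = 0.0020

P(X=6) = 0.0020


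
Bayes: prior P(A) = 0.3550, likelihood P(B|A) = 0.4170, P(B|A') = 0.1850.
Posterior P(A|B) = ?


P(B) = P(B|A)*P(A) + P(B|A')*P(A')
= 0.4170*0.3550 + 0.1850*0.6450
= 0.148035 + 0.119325 = 0.267360
P(A|B) = 0.148035/0.267360 = 0.5537

P(A|B) = 0.5537


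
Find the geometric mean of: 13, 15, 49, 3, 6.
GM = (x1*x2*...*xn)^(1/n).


Product = 13 × 15 × 49 × 3 × 6 = 171990
GM = 171990^(1/5) = 11.1455

GM = 11.1455


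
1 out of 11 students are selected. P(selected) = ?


P = 1/11 = 0.0909

P = 0.0909


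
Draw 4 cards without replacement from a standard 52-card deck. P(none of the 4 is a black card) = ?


P(no black cards) = (26/52) × (25/51) × (24/50) × (23/49)
= 0.0552

P = 0.0552


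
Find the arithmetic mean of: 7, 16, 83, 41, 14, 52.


Sum = 7 + 16 + 83 + 41 + 14 + 52 = 213
n = 6
Mean = 213/6 = 35.5000

Mean = 35.5000


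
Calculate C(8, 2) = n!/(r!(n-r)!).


C(8,2) = 8!/(2! × 6!)
= 40320/(2 × 720)
= 28

C(8,2) = 28


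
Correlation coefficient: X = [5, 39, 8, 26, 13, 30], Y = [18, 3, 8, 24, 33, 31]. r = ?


Mean X = 20.1667, Mean Y = 19.5000
SD X = 12.347964, SD Y = 11.116804
Cov = -17.583333
r = -17.583333/(12.347964*11.116804) = -0.1281

r = -0.1281


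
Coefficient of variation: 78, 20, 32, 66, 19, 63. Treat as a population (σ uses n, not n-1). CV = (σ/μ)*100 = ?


Mean = 46.3333
SD = 23.4994
CV = (23.4994/46.3333)*100 = 50.7181%

CV = 50.7181%


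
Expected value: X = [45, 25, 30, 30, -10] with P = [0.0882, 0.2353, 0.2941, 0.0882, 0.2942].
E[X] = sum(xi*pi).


E[X] = 45*0.0882 + 25*0.2353 + 30*0.2941 + 30*0.0882 - 10*0.2942
= 3.9690 + 5.8825 + 8.8230 + 2.6460 - 2.9420
= 18.3785

E[X] = 18.3785


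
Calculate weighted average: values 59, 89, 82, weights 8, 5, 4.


Numerator = 59*8 + 89*5 + 82*4 = 1245
Denominator = 8 + 5 + 4 = 17
WM = 1245/17 = 73.2353

WM = 73.2353


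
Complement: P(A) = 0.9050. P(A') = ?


P(not A) = 1 - 0.9050 = 0.0950

P(not A) = 0.0950


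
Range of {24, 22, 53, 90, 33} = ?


Max = 90, Min = 22
Range = 90 - 22 = 68

Range = 68


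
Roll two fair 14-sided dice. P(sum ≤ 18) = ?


Total outcomes = 14×14 = 196
Favorable (sum ≤ 18): 141
P = 141/196 = 0.7194

P = 0.7194


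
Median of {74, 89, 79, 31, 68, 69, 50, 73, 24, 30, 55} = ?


Sorted: 24, 30, 31, 50, 55, 68, 69, 73, 74, 79, 89
n = 11 (odd)
Middle value = 68

Median = 68


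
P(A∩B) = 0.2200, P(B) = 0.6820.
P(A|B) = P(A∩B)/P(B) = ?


P(A|B) = 0.2200/0.6820 = 0.3226

P(A|B) = 0.3226


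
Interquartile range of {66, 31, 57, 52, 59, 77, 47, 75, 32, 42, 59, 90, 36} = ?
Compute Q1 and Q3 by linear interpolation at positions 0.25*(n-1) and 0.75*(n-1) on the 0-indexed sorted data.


Sorted: 31, 32, 36, 42, 47, 52, 57, 59, 59, 66, 75, 77, 90
Q1 (25th %ile) = 42.0000
Q3 (75th %ile) = 66.0000
IQR = 66.0000 - 42.0000 = 24.0000

IQR = 24.0000


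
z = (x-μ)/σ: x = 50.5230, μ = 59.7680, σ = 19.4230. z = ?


z = (50.5230 - 59.7680)/19.4230
= -9.2450/19.4230
= -0.4760

z = -0.4760


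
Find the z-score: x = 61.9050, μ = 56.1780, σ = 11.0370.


z = (61.9050 - 56.1780)/11.0370
= 5.7270/11.0370
= 0.5189

z = 0.5189


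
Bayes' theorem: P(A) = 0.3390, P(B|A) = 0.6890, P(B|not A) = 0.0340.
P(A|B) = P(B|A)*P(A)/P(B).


P(B) = P(B|A)*P(A) + P(B|A')*P(A')
= 0.6890*0.3390 + 0.0340*0.6610
= 0.233571 + 0.022474 = 0.256045
P(A|B) = 0.233571/0.256045 = 0.9122

P(A|B) = 0.9122


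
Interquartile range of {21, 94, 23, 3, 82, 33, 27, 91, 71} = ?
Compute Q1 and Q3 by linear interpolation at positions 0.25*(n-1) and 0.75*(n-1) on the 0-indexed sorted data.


Sorted: 3, 21, 23, 27, 33, 71, 82, 91, 94
Q1 (25th %ile) = 23.0000
Q3 (75th %ile) = 82.0000
IQR = 82.0000 - 23.0000 = 59.0000

IQR = 59.0000
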